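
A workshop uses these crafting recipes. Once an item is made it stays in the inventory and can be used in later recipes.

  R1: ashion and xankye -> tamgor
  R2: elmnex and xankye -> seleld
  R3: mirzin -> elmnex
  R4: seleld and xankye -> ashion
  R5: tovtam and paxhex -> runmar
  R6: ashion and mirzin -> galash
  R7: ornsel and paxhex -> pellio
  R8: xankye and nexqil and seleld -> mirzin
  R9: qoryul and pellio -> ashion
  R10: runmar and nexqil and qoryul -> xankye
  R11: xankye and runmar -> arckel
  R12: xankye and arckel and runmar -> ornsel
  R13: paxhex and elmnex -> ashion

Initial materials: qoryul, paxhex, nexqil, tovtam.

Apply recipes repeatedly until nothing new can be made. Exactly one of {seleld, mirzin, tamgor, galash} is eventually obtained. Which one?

Using R5, tovtam and paxhex make runmar.
Using R10, runmar, nexqil, and qoryul make xankye.
xankye and runmar -> arckel (R11).
Using R12, xankye, arckel, and runmar make ornsel.
ornsel and paxhex -> pellio (R7).
qoryul and pellio -> ashion (R9).
ashion and xankye -> tamgor (R1).
mirzin would need xankye, nexqil, and seleld (R8), but seleld is never obtained. seleld would need elmnex and xankye (R2), but elmnex is never obtained. galash would need ashion and mirzin (R6), but mirzin is never obtained.

tamgor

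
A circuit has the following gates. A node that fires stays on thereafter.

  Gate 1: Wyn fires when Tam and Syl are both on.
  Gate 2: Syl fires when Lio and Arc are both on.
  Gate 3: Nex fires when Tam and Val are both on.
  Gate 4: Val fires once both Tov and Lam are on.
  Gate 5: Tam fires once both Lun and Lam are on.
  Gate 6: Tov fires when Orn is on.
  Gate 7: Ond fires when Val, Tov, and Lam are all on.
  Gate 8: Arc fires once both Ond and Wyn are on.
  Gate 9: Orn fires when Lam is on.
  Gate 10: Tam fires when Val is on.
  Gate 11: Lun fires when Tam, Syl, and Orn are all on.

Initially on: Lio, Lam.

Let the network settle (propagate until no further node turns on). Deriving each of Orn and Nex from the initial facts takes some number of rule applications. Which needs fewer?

Orn

Orn: Lam is on, so Orn fires (Gate 9). [1 rule application]
Nex: Lam is on, so Orn fires (Gate 9). Gate 6: Orn on → Tov on. Tov and Lam are on, so Val fires (Gate 4). Gate 10: Val on → Tam on. Tam and Val are on, so Nex fires (Gate 3). [5 rule applications]
Orn needs fewer.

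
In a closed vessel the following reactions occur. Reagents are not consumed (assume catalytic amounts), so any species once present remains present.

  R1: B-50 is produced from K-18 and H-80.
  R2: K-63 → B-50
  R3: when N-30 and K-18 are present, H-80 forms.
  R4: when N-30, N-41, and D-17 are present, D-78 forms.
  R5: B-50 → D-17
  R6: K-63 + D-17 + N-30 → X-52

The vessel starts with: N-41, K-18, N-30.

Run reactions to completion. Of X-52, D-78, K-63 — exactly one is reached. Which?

D-78

N-30 and K-18 present → H-80 forms (R3).
K-18 and H-80 present → B-50 forms (R1).
B-50 present → D-17 forms (R5).
N-30, N-41, and D-17 present → D-78 forms (R4).
No rule produces K-63, and it is not given. X-52 would need K-63, D-17, and N-30 (R6), but K-63 never forms.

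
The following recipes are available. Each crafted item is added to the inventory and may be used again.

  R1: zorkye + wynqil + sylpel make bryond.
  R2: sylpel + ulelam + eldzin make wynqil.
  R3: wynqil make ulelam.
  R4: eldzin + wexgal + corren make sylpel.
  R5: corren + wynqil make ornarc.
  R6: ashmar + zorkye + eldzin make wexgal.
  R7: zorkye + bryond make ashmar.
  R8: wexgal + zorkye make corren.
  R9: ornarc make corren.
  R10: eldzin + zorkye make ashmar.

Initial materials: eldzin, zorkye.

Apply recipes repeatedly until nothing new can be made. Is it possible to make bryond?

bryond would need zorkye, wynqil, and sylpel (R1), but wynqil is never obtained.

No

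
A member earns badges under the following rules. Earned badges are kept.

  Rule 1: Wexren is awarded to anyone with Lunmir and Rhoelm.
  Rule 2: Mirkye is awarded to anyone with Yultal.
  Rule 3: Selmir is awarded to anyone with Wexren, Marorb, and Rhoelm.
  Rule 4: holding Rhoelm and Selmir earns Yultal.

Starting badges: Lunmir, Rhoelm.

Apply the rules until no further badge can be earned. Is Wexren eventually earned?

Yes

With Lunmir and Rhoelm, Wexren is earned (Rule 1).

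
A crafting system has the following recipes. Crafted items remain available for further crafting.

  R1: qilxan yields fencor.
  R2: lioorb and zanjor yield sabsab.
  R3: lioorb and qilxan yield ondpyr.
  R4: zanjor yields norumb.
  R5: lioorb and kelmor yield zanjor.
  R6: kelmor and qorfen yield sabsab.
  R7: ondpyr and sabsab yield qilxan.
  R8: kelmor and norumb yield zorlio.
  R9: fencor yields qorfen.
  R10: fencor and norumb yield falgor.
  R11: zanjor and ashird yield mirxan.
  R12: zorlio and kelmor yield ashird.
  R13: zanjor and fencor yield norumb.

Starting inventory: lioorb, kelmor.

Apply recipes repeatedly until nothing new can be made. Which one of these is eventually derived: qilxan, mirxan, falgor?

mirxan

lioorb and kelmor → zanjor (R5).
zanjor → norumb (R4).
Using R8, kelmor and norumb make zorlio.
zorlio and kelmor → ashird (R12).
Using R11, zanjor and ashird make mirxan.
qilxan would need ondpyr and sabsab (R7), but ondpyr is never obtained. falgor would need fencor and norumb (R10), but fencor is never obtained.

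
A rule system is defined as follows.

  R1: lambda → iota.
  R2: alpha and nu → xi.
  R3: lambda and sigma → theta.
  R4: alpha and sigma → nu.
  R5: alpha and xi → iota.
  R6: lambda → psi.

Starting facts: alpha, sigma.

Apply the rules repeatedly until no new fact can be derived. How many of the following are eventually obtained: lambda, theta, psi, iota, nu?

alpha and sigma hold, so nu follows (R4).
alpha and nu hold, so xi follows (R2).
From alpha and xi, R5 gives iota.
No rule produces lambda, and it is not given.
theta would need lambda and sigma (R3), but lambda is never established.
psi would need lambda (R6), but lambda is never established.
iota: reached.
nu: reached.
Reached: iota and nu — 2 of the 5.

2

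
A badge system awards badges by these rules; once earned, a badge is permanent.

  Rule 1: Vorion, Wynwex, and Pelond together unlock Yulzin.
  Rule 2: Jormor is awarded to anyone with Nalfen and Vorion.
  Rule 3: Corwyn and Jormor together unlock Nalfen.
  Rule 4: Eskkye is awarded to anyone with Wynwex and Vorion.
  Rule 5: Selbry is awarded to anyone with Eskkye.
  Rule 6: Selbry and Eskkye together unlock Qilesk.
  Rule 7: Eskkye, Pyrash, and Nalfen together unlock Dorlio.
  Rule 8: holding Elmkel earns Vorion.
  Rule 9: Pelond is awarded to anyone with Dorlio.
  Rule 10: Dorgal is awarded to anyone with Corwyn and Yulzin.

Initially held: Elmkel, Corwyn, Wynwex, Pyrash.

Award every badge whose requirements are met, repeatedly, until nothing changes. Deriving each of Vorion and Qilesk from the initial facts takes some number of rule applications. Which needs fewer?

Vorion

Vorion: With Elmkel, Vorion is earned (Rule 8). [1 rule application]
Qilesk: With Elmkel, Vorion is earned (Rule 8). With Wynwex and Vorion, Eskkye is earned (Rule 4). With Eskkye, Selbry is earned (Rule 5). With Selbry and Eskkye, Qilesk is earned (Rule 6). [4 rule applications]
Vorion needs fewer.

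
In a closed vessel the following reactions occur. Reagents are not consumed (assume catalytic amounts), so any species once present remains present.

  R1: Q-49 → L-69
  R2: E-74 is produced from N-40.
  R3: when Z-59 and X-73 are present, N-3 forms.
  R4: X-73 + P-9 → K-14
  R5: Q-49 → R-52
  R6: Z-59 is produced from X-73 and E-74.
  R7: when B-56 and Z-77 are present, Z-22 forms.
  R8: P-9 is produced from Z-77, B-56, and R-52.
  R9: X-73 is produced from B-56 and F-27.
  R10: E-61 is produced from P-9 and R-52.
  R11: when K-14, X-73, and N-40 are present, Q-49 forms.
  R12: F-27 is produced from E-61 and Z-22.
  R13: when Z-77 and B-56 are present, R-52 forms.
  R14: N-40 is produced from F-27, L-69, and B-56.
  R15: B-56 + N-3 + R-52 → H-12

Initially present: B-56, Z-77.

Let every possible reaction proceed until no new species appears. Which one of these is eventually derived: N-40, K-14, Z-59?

B-56 and Z-77 present → Z-22 forms (R7).
Z-77 and B-56 present → R-52 forms (R13).
Z-77, B-56, and R-52 present → P-9 forms (R8).
P-9 and R-52 present → E-61 forms (R10).
E-61 and Z-22 present → F-27 forms (R12).
B-56 and F-27 present → X-73 forms (R9).
X-73 and P-9 present → K-14 forms (R4).
Z-59 would need X-73 and E-74 (R6), but E-74 never forms. N-40 would need F-27, L-69, and B-56 (R14), but L-69 never forms.

K-14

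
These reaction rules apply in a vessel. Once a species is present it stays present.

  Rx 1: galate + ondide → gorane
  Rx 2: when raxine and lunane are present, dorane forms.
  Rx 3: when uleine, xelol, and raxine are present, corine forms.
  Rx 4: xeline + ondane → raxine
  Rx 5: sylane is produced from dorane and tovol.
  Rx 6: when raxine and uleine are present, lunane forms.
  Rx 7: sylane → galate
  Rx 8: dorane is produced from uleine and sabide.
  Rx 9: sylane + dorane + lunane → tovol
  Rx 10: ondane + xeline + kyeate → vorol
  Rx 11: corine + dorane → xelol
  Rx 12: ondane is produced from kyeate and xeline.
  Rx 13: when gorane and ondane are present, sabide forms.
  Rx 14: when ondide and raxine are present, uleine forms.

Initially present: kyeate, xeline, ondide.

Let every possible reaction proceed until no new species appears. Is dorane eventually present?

Yes

kyeate and xeline present → ondane forms (Rx 12).
xeline and ondane present → raxine forms (Rx 4).
ondide and raxine present → uleine forms (Rx 14).
raxine and uleine present → lunane forms (Rx 6).
raxine and lunane present → dorane forms (Rx 2).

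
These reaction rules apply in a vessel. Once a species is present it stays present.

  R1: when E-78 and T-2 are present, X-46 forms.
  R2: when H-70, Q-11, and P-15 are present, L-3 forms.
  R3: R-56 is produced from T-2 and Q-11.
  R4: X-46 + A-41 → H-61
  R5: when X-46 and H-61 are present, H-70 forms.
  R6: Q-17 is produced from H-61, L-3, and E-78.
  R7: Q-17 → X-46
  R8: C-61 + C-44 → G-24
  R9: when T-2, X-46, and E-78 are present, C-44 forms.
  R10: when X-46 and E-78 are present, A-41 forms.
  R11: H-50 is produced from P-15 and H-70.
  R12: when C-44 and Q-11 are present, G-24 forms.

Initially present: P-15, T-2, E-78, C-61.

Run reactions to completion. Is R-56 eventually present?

No

R-56 would need T-2 and Q-11 (R3), but Q-11 never forms.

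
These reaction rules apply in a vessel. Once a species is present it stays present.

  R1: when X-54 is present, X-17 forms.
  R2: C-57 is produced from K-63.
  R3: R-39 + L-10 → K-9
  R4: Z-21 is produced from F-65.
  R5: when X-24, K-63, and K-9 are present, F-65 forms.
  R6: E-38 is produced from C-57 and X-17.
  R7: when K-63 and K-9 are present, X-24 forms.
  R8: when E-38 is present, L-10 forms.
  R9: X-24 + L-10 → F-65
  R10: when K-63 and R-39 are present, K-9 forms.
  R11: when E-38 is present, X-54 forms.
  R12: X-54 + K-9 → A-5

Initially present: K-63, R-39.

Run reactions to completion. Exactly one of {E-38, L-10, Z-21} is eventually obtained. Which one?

K-63 and R-39 present → K-9 forms (R10).
K-63 and K-9 present → X-24 forms (R7).
X-24, K-63, and K-9 present → F-65 forms (R5).
F-65 present → Z-21 forms (R4).
E-38 would need C-57 and X-17 (R6), but X-17 never forms. L-10 would need E-38 (R8), but E-38 never forms.

Z-21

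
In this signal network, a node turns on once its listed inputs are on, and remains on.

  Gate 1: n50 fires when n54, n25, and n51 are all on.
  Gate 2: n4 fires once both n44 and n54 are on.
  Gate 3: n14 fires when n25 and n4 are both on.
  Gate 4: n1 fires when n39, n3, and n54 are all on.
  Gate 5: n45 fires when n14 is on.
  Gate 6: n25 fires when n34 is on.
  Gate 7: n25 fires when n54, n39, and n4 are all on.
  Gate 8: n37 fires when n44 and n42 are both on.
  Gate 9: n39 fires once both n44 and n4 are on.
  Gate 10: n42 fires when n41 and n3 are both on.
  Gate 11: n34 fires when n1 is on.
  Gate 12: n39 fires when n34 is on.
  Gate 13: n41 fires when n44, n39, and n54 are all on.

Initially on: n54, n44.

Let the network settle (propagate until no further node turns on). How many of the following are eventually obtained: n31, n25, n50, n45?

n44 and n54 are on, so n4 fires (Gate 2).
Gate 9: n44 and n4 on → n39 on.
n54, n39, and n4 are on, so n25 fires (Gate 7).
n25 and n4 are on, so n14 fires (Gate 3).
Gate 5: n14 on → n45 on.
No rule produces n31, and it is not given.
n25: reached.
n50 would need n54, n25, and n51 (Gate 1), but n51 never turns on.
n45: reached.
Reached: n25 and n45 — 2 of the 4.

2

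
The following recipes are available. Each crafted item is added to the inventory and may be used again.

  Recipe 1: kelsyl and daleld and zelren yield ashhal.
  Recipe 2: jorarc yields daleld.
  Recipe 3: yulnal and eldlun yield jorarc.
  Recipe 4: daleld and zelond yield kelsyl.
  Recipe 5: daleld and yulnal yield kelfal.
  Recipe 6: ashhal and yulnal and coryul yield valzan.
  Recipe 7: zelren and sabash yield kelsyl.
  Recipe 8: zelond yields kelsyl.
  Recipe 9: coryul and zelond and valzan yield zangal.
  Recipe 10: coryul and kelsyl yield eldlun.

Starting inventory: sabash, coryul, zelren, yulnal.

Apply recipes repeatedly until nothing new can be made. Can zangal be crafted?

No

zangal would need coryul, zelond, and valzan (Recipe 9), but zelond is never obtained.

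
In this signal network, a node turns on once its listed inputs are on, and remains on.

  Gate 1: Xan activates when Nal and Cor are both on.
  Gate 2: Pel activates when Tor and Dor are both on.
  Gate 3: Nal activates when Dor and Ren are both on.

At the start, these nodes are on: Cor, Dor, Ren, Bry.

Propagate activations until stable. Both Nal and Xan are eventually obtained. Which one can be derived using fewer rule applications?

Nal

Nal: Gate 3: Dor and Ren on → Nal on. [1 rule application]
Xan: Gate 3: Dor and Ren on → Nal on. Gate 1: Nal and Cor on → Xan on. [2 rule applications]
Nal needs fewer.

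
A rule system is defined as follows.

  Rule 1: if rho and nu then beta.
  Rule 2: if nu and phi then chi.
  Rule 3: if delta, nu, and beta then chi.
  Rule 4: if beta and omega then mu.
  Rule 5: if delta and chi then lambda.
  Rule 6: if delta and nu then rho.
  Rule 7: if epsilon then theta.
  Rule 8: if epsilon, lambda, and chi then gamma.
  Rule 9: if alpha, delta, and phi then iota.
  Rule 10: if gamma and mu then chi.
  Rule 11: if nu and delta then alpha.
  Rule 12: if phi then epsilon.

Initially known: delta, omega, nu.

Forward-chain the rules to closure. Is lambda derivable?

From delta and nu, Rule 6 gives rho.
rho and nu hold, so beta follows (Rule 1).
delta, nu, and beta hold, so chi follows (Rule 3).
From delta and chi, Rule 5 gives lambda.

Yes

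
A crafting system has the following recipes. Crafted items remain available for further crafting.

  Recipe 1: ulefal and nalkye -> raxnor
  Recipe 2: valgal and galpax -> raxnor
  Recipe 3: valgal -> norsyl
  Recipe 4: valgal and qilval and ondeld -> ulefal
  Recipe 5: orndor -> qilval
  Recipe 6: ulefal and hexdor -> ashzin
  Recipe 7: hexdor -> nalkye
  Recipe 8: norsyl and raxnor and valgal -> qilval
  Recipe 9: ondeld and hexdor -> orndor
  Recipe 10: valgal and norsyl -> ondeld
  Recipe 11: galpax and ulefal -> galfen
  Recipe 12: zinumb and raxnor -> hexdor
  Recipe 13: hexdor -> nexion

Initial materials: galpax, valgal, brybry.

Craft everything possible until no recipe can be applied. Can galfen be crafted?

valgal and galpax -> raxnor (Recipe 2).
Using Recipe 3, valgal makes norsyl.
valgal and norsyl -> ondeld (Recipe 10).
norsyl and raxnor and valgal -> qilval (Recipe 8).
valgal and qilval and ondeld -> ulefal (Recipe 4).
Using Recipe 11, galpax and ulefal make galfen.

Yes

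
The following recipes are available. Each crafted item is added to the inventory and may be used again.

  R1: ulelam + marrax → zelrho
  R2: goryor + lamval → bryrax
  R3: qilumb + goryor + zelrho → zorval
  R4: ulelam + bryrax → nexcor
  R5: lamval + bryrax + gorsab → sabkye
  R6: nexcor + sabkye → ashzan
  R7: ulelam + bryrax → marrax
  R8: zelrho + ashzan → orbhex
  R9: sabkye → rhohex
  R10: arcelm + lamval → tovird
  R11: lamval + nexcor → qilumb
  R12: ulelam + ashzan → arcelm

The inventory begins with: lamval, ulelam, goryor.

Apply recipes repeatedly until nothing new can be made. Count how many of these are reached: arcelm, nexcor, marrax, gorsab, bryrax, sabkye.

3

goryor + lamval → bryrax (R2).
Using R7, ulelam and bryrax make marrax.
ulelam + bryrax → nexcor (R4).
arcelm would need ulelam and ashzan (R12), but ashzan is never obtained.
nexcor: reached.
marrax: reached.
No rule produces gorsab, and it is not given.
bryrax: reached.
sabkye would need lamval, bryrax, and gorsab (R5), but gorsab is never obtained.
Reached: nexcor, marrax, and bryrax — 3 of the 6.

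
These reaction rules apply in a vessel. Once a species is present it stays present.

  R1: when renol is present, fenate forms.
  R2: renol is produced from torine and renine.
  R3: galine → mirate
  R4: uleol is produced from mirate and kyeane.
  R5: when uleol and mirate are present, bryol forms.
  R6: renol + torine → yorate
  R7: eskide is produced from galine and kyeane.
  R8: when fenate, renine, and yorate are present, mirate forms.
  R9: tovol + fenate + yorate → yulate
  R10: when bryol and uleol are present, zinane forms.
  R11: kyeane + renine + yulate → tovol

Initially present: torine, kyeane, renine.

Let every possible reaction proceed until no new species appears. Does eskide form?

No

eskide would need galine and kyeane (R7), but galine never forms.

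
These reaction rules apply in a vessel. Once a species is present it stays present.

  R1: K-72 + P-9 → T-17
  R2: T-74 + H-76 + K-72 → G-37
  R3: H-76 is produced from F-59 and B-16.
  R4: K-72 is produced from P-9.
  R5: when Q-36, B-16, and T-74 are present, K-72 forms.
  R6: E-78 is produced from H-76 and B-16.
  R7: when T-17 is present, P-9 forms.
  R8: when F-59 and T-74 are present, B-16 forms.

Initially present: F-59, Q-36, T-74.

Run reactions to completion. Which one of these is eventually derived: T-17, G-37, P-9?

G-37

F-59 and T-74 present → B-16 forms (R8).
F-59 and B-16 present → H-76 forms (R3).
Q-36, B-16, and T-74 present → K-72 forms (R5).
T-74, H-76, and K-72 present → G-37 forms (R2).
P-9 would need T-17 (R7), but T-17 never forms. T-17 would need K-72 and P-9 (R1), but P-9 never forms.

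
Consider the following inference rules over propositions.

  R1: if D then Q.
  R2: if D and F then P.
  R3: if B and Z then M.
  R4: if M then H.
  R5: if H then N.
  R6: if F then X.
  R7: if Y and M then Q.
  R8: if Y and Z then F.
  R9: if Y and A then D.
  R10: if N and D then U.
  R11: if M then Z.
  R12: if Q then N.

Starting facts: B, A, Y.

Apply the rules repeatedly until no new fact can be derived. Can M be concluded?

No

M would need B and Z (R3), but Z is never established.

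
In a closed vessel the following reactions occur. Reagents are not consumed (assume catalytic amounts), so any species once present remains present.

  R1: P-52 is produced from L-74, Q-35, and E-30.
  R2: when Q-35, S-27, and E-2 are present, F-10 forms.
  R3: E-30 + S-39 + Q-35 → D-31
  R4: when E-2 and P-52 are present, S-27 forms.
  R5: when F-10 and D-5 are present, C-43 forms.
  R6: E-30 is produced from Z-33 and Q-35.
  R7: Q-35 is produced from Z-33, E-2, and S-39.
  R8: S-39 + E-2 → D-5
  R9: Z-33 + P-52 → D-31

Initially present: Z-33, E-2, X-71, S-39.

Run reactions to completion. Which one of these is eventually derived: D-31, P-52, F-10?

Z-33, E-2, and S-39 present → Q-35 forms (R7).
Z-33 and Q-35 present → E-30 forms (R6).
E-30, S-39, and Q-35 present → D-31 forms (R3).
P-52 would need L-74, Q-35, and E-30 (R1), but L-74 never forms. F-10 would need Q-35, S-27, and E-2 (R2), but S-27 never forms.

D-31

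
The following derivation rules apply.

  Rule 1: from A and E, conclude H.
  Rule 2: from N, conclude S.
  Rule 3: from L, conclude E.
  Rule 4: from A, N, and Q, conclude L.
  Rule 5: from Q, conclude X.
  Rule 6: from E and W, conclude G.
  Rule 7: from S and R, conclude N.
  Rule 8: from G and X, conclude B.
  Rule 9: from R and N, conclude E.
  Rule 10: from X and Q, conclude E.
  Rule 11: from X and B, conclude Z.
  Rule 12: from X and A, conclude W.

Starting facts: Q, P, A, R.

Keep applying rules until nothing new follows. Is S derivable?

S would need N (Rule 2), but N is never established.

No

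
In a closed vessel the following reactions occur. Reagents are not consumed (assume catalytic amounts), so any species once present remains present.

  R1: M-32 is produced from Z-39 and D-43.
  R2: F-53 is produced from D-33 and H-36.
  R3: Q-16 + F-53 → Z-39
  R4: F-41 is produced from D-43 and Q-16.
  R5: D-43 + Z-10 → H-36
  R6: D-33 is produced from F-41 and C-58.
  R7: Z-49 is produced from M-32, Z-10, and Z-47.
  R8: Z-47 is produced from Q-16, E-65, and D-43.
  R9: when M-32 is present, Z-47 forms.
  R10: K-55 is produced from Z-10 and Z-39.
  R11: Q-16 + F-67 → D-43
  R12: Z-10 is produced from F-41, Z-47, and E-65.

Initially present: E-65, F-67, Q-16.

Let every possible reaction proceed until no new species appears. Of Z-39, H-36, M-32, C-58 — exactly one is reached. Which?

Q-16 and F-67 present → D-43 forms (R11).
Q-16, E-65, and D-43 present → Z-47 forms (R8).
D-43 and Q-16 present → F-41 forms (R4).
F-41, Z-47, and E-65 present → Z-10 forms (R12).
D-43 and Z-10 present → H-36 forms (R5).
M-32 would need Z-39 and D-43 (R1), but Z-39 never forms. Z-39 would need Q-16 and F-53 (R3), but F-53 never forms. No rule produces C-58, and it is not given.

H-36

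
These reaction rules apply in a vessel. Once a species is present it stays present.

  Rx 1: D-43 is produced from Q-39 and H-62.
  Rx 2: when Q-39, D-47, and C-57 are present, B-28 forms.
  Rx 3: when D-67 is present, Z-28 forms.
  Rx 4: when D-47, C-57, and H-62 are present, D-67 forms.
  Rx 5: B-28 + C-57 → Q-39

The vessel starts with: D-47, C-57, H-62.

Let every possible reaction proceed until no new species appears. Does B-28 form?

No

B-28 would need Q-39, D-47, and C-57 (Rx 2), but Q-39 never forms.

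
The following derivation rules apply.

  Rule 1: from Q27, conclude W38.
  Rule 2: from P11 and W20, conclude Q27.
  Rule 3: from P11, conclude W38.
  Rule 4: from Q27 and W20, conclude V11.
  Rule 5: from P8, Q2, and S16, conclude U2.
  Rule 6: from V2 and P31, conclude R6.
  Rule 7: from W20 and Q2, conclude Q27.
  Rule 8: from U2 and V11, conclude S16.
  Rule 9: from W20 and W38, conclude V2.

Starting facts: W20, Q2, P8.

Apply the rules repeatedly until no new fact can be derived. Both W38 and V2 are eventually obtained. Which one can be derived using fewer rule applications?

W38: From W20 and Q2, Rule 7 gives Q27. Q27 holds, so W38 follows (Rule 1). [2 rule applications]
V2: W20 and Q2 hold, so Q27 follows (Rule 7). Q27 holds, so W38 follows (Rule 1). From W20 and W38, Rule 9 gives V2. [3 rule applications]
W38 needs fewer.

W38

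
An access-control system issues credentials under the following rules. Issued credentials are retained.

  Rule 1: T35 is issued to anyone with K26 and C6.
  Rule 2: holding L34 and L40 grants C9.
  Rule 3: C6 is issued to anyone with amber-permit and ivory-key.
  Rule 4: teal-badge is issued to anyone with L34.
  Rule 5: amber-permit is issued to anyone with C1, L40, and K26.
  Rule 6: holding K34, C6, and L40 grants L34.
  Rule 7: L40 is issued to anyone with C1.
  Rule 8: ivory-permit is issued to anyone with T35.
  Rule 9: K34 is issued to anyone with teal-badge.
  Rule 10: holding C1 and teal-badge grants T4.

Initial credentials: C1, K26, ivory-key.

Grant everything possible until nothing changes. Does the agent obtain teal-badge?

teal-badge would need L34 (Rule 4), but L34 is never granted.

No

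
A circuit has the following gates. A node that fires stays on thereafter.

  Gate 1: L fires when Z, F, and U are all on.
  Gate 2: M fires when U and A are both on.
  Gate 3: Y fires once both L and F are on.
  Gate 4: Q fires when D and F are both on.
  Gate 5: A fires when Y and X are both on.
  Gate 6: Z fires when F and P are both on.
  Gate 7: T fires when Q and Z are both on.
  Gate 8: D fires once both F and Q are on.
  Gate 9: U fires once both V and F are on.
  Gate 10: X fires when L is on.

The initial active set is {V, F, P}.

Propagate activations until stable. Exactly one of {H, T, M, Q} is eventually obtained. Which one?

V and F are on, so U fires (Gate 9).
Gate 6: F and P on → Z on.
Z, F, and U are on, so L fires (Gate 1).
L is on, so X fires (Gate 10).
L and F are on, so Y fires (Gate 3).
Y and X are on, so A fires (Gate 5).
Gate 2: U and A on → M on.
Q would need D and F (Gate 4), but D never turns on. T would need Q and Z (Gate 7), but Q never turns on. No rule produces H, and it is not given.

M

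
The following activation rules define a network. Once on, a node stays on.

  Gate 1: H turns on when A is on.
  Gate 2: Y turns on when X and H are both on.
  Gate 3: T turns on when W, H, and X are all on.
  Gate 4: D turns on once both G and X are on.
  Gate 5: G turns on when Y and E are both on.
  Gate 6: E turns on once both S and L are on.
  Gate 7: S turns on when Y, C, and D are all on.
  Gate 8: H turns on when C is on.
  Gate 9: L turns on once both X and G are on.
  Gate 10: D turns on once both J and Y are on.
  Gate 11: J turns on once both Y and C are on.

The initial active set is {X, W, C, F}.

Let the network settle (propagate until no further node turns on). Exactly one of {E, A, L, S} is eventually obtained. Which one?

S

Gate 8: C on → H on.
X and H are on, so Y turns on (Gate 2).
Y and C are on, so J turns on (Gate 11).
J and Y are on, so D turns on (Gate 10).
Gate 7: Y, C, and D on → S on.
L would need X and G (Gate 9), but G never turns on. No rule produces A, and it is not given. E would need S and L (Gate 6), but L never turns on.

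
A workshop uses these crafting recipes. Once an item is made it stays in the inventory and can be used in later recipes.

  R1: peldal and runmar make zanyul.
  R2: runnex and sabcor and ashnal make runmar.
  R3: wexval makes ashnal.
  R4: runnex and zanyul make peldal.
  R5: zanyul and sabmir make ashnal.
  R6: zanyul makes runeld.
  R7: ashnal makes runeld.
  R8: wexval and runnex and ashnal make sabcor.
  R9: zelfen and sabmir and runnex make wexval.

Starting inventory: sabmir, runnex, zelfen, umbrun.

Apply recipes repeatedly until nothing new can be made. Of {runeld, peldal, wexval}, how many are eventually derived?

Using R9, zelfen, sabmir, and runnex make wexval.
Using R3, wexval makes ashnal.
ashnal → runeld (R7).
runeld: reached.
peldal would need runnex and zanyul (R4), but zanyul is never obtained.
wexval: reached.
Reached: runeld and wexval — 2 of the 3.

2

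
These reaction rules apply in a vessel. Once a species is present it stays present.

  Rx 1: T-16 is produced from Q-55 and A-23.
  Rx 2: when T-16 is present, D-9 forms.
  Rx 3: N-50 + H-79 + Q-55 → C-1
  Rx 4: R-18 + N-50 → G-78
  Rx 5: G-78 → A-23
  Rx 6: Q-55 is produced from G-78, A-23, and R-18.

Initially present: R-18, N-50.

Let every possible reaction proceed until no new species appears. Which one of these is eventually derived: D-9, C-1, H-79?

R-18 and N-50 present → G-78 forms (Rx 4).
G-78 present → A-23 forms (Rx 5).
G-78, A-23, and R-18 present → Q-55 forms (Rx 6).
Q-55 and A-23 present → T-16 forms (Rx 1).
T-16 present → D-9 forms (Rx 2).
No rule produces H-79, and it is not given. C-1 would need N-50, H-79, and Q-55 (Rx 3), but H-79 never forms.

D-9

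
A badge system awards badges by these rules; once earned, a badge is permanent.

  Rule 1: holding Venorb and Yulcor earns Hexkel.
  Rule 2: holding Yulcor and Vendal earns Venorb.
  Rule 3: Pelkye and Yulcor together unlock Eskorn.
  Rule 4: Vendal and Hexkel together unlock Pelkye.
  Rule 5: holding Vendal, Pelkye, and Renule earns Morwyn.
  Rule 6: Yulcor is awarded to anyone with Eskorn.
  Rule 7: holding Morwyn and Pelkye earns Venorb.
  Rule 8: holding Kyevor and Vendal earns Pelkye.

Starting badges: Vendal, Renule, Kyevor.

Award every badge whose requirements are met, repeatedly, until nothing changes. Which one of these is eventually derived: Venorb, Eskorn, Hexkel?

With Kyevor and Vendal, Pelkye is earned (Rule 8).
With Vendal, Pelkye, and Renule, Morwyn is earned (Rule 5).
With Morwyn and Pelkye, Venorb is earned (Rule 7).
Eskorn would need Pelkye and Yulcor (Rule 3), but Yulcor is never earned. Hexkel would need Venorb and Yulcor (Rule 1), but Yulcor is never earned.

Venorb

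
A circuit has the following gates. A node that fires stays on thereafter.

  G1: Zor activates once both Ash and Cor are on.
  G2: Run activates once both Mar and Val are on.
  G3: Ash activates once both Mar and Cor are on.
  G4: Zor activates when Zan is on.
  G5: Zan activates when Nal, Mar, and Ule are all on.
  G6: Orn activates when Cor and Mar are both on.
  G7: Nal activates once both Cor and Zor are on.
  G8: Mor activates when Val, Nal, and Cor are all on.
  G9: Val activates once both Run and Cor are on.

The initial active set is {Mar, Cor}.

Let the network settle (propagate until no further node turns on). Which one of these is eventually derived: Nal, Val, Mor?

Nal

G3: Mar and Cor on → Ash on.
G1: Ash and Cor on → Zor on.
Cor and Zor are on, so Nal activates (G7).
Val would need Run and Cor (G9), but Run never turns on. Mor would need Val, Nal, and Cor (G8), but Val never turns on.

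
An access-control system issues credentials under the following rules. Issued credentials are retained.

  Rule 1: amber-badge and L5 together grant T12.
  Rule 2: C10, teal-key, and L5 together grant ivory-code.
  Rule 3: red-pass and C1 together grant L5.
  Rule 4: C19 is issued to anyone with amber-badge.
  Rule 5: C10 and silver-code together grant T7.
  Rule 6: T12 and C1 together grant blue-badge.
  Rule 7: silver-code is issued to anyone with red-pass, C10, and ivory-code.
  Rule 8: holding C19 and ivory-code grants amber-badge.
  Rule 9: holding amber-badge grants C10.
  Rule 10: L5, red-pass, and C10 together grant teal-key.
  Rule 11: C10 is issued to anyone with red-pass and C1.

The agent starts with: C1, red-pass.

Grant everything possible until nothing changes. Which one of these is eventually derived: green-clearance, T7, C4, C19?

T7

Holding red-pass and C1 grants C10 (Rule 11).
Holding red-pass and C1 grants L5 (Rule 3).
Holding L5, red-pass, and C10 grants teal-key (Rule 10).
Holding C10, teal-key, and L5 grants ivory-code (Rule 2).
Holding red-pass, C10, and ivory-code grants silver-code (Rule 7).
Holding C10 and silver-code grants T7 (Rule 5).
No rule produces C4, and it is not given. No rule produces green-clearance, and it is not given. C19 would need amber-badge (Rule 4), but amber-badge is never granted.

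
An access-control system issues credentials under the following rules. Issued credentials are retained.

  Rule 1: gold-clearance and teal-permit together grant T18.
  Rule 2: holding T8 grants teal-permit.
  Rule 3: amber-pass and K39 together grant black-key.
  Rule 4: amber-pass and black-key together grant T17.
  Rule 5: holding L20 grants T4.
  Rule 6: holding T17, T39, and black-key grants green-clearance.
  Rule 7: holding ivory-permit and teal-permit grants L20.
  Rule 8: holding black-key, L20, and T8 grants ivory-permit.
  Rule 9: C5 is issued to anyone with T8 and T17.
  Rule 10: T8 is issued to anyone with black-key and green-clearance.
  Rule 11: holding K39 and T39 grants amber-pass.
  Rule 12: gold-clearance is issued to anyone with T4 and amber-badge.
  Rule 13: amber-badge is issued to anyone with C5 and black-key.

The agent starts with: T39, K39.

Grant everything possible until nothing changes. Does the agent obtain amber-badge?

Yes

Holding K39 and T39 grants amber-pass (Rule 11).
Holding amber-pass and K39 grants black-key (Rule 3).
Holding amber-pass and black-key grants T17 (Rule 4).
Holding T17, T39, and black-key grants green-clearance (Rule 6).
Holding black-key and green-clearance grants T8 (Rule 10).
Holding T8 and T17 grants C5 (Rule 9).
Holding C5 and black-key grants amber-badge (Rule 13).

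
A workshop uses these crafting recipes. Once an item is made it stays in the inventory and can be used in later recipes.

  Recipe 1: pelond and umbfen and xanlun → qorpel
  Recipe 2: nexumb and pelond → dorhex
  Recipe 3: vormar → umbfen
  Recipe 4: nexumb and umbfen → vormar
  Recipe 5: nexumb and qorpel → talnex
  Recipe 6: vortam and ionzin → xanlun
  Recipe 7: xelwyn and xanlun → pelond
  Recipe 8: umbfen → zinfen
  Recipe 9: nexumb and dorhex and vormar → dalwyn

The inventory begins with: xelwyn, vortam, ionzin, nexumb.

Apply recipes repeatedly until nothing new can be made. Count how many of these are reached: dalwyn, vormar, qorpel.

0

dalwyn would need nexumb, dorhex, and vormar (Recipe 9), but vormar is never obtained.
vormar would need nexumb and umbfen (Recipe 4), but umbfen is never obtained.
qorpel would need pelond, umbfen, and xanlun (Recipe 1), but umbfen is never obtained.
None of the 3 are reached.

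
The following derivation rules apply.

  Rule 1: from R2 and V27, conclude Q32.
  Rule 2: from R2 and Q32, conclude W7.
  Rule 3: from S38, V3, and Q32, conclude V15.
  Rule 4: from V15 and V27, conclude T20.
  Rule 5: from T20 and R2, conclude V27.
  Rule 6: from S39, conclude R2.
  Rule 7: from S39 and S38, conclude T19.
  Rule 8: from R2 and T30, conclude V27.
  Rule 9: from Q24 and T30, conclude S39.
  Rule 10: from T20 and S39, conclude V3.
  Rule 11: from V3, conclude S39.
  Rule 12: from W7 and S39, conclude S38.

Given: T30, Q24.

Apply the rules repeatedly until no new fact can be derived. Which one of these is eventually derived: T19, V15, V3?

T19

Q24 and T30 hold, so S39 follows (Rule 9).
S39 holds, so R2 follows (Rule 6).
R2 and T30 hold, so V27 follows (Rule 8).
R2 and V27 hold, so Q32 follows (Rule 1).
R2 and Q32 hold, so W7 follows (Rule 2).
From W7 and S39, Rule 12 gives S38.
From S39 and S38, Rule 7 gives T19.
V15 would need S38, V3, and Q32 (Rule 3), but V3 is never established. V3 would need T20 and S39 (Rule 10), but T20 is never established.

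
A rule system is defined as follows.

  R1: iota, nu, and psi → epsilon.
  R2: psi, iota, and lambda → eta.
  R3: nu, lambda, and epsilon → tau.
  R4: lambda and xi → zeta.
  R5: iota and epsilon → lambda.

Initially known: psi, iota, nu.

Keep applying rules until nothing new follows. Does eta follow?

Yes

iota, nu, and psi hold, so epsilon follows (R1).
iota and epsilon hold, so lambda follows (R5).
From psi, iota, and lambda, R2 gives eta.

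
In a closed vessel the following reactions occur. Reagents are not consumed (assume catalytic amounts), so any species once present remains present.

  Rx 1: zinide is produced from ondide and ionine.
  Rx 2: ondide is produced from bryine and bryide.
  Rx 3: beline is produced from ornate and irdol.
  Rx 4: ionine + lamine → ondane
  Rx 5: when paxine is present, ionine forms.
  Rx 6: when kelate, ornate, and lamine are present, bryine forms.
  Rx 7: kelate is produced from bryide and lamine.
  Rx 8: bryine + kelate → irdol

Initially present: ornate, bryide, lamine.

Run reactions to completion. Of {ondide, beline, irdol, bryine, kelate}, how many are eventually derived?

5

bryide and lamine present → kelate forms (Rx 7).
kelate, ornate, and lamine present → bryine forms (Rx 6).
bryine and bryide present → ondide forms (Rx 2).
bryine and kelate present → irdol forms (Rx 8).
ornate and irdol present → beline forms (Rx 3).
ondide: reached.
beline: reached.
irdol: reached.
bryine: reached.
kelate: reached.
All 5 are reached.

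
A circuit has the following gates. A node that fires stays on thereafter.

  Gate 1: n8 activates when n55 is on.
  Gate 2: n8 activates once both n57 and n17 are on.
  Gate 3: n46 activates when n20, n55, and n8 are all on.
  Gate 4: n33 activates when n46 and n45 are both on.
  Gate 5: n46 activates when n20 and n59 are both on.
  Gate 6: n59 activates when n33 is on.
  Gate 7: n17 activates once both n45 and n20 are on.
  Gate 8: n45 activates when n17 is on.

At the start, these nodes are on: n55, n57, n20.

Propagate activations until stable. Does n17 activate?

No

n17 would need n45 and n20 (Gate 7), but n45 never turns on.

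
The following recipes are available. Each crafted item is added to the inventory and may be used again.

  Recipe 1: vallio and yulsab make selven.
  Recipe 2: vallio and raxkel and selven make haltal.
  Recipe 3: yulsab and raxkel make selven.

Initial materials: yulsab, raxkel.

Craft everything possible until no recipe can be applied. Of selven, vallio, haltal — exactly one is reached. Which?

selven

yulsab and raxkel → selven (Recipe 3).
No rule produces vallio, and it is not given. haltal would need vallio, raxkel, and selven (Recipe 2), but vallio is never obtained.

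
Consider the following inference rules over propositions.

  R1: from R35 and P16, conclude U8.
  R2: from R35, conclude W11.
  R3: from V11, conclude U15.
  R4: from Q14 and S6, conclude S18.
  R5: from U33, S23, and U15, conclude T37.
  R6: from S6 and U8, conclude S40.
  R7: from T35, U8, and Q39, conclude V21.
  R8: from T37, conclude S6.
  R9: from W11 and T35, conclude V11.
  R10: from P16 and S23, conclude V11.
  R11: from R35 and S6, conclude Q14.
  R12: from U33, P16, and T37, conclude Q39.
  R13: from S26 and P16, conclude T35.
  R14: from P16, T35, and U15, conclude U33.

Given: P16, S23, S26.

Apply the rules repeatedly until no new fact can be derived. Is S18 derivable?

No

S18 would need Q14 and S6 (R4), but Q14 is never established.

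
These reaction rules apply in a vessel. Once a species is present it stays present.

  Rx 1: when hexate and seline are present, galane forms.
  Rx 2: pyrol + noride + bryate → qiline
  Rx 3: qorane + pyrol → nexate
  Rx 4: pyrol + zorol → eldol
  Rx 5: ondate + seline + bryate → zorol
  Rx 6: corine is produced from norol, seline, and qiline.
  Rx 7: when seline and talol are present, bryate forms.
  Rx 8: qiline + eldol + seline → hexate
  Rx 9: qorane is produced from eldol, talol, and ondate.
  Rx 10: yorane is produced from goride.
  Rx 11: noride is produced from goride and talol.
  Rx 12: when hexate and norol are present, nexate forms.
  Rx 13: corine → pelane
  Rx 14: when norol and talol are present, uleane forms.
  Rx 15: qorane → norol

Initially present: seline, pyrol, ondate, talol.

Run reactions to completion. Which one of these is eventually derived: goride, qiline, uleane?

uleane

seline and talol present → bryate forms (Rx 7).
ondate, seline, and bryate present → zorol forms (Rx 5).
pyrol and zorol present → eldol forms (Rx 4).
eldol, talol, and ondate present → qorane forms (Rx 9).
qorane present → norol forms (Rx 15).
norol and talol present → uleane forms (Rx 14).
qiline would need pyrol, noride, and bryate (Rx 2), but noride never forms. No rule produces goride, and it is not given.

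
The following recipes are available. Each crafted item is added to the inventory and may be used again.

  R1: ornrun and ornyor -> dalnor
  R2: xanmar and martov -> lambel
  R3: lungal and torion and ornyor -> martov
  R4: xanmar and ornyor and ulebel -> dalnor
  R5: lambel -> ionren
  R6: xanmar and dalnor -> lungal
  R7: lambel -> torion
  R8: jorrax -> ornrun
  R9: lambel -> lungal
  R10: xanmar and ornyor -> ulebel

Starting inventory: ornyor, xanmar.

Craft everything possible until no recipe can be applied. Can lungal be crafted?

Yes

xanmar and ornyor -> ulebel (R10).
Using R4, xanmar, ornyor, and ulebel make dalnor.
xanmar and dalnor -> lungal (R6).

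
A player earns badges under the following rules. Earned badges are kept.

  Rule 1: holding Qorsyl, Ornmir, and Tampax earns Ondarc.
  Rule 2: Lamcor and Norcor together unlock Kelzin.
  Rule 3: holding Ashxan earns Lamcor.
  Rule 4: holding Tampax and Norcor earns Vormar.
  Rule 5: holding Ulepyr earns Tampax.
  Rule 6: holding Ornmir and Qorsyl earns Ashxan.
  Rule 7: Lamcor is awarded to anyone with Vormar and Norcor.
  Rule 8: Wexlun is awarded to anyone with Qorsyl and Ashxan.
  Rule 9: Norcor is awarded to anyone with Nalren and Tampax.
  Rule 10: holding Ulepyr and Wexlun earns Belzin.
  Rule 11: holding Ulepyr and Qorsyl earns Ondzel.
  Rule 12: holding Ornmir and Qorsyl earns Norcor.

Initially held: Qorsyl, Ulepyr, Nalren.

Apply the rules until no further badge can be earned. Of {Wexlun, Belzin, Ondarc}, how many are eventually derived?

0

Wexlun would need Qorsyl and Ashxan (Rule 8), but Ashxan is never earned.
Belzin would need Ulepyr and Wexlun (Rule 10), but Wexlun is never earned.
Ondarc would need Qorsyl, Ornmir, and Tampax (Rule 1), but Ornmir is never earned.
None of the 3 are reached.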